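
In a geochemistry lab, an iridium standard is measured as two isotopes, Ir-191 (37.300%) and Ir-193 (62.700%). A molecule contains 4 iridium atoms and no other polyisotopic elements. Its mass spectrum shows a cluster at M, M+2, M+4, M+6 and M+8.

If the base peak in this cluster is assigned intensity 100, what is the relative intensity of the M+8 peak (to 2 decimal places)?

(0.37300 + 0.62700)^4 gives M 0.0194, M+2 0.1302, M+4 0.3282, M+6 0.3678, M+8 0.1546; the largest is M+6.
P(M+6) = C(4,3) × 0.37300^1 × 0.62700^3 = 4 × 0.3730 × 0.24649188 = 0.367766 (base)
P(M+8) = C(4,4) × 0.37300^0 × 0.62700^4 = 1 × 1.0000 × 0.15455041 = 0.154550
Relative intensity = 0.154550 / 0.367766 × 100 = 42.02

42.02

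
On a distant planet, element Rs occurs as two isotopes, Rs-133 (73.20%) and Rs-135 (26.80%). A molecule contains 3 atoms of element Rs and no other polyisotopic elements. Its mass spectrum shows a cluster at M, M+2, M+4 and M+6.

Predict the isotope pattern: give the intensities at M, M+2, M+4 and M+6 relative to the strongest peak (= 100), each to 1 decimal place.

91.0 : 100.0 : 36.6 : 4.5

The 3 Rs atoms are independent, so intensities follow the terms of (0.7320 + 0.2680)^3.
P(M) = 0.7320^3 = 0.392223
P(M+2) = 3 × 0.7320^2 × 0.2680^1 = 0.430802
P(M+4) = 3 × 0.7320^1 × 0.2680^2 = 0.157726
P(M+6) = 0.2680^3 = 0.019249
The M+2 peak is largest (0.430802); scaling to 100 gives 91.0 : 100.0 : 36.6 : 4.5.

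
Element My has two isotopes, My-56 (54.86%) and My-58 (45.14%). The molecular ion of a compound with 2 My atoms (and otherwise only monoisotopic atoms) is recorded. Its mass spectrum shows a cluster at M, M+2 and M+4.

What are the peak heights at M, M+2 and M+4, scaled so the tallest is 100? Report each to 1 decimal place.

Each My atom is independently My-56 (p = 0.5486) or My-58 (q = 0.4514); the cluster is the binomial expansion (p + q)^2.
P(M) = 0.5486^2 = 0.300962
P(M+2) = 2 × 0.5486^1 × 0.4514^1 = 0.495276
P(M+4) = 0.4514^2 = 0.203762
The M+2 peak is largest (0.495276); scaling to 100 gives 60.8 : 100.0 : 41.1.

60.8 : 100.0 : 41.1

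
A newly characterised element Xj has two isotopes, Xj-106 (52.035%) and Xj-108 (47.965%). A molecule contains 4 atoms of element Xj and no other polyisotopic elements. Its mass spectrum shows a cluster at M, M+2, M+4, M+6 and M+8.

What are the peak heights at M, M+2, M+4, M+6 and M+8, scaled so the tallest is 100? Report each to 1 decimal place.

19.6 : 72.3 : 100.0 : 61.5 : 14.2

The 4 Xj atoms are independent, so intensities follow the terms of (0.52035 + 0.47965)^4.
P(M) = 0.52035^4 = 0.073313
P(M+2) = 4 × 0.52035^3 × 0.47965^1 = 0.270316
P(M+4) = 6 × 0.52035^2 × 0.47965^2 = 0.373759
P(M+6) = 4 × 0.52035^1 × 0.47965^3 = 0.229683
P(M+8) = 0.47965^4 = 0.052930
The M+4 peak is largest (0.373759); scaling to 100 gives 19.6 : 72.3 : 100.0 : 61.5 : 14.2.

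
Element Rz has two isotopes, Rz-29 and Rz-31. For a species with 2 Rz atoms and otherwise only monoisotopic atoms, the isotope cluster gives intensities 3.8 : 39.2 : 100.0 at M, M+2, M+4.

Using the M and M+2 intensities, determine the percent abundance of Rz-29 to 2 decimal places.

16.24%

If p is the fraction of Rz that is Rz-29, then I(M+2)/I(M) = [C(2,1)·p^1·(1−p)] / p^2 = 2·(1−p)/p = 39.2/3.8 = 10.3158
(1−p)/p = 10.3158/2 = 5.1579  ⇒  p = 1/(1 + 5.1579) = 0.1624
Rz-29: 16.24%, Rz-31: 83.76%.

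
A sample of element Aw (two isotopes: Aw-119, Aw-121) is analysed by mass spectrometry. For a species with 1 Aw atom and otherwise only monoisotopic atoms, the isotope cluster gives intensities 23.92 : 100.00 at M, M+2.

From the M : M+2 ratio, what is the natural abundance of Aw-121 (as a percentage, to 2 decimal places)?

Let p = fractional abundance of Aw-119. I(M+2)/I(M) = [C(1,1)·p^0·(1−p)] / p^1 = 1·(1−p)/p = 100.00/23.92 = 4.1806
(1−p)/p = 4.1806/1 = 4.1806  ⇒  p = 1/(1 + 4.1806) = 0.1930
Aw-119: 19.30%, Aw-121: 80.70%.

80.70%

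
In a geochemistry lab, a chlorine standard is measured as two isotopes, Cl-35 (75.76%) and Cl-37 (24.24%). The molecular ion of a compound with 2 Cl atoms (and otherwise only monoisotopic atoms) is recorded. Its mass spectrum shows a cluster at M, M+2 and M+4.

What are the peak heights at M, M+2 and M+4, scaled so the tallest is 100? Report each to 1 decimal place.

The 2 Cl atoms are independent, so intensities follow the terms of (0.7576 + 0.2424)^2.
P(M) = 0.7576^2 = 0.573958
P(M+2) = 2 × 0.7576^1 × 0.2424^1 = 0.367284
P(M+4) = 0.2424^2 = 0.058758
The M peak is largest (0.573958); scaling to 100 gives 100.0 : 64.0 : 10.2.

100.0 : 64.0 : 10.2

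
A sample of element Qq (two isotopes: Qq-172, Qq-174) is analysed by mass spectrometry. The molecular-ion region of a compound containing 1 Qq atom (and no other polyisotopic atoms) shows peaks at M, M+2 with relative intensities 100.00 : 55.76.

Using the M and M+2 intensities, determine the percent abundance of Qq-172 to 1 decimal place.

If p is the fraction of Qq that is Qq-172, then I(M+2)/I(M) = [C(1,1)·p^0·(1−p)] / p^1 = 1·(1−p)/p = 55.76/100.00 = 0.5576
(1−p)/p = 0.5576/1 = 0.5576  ⇒  p = 1/(1 + 0.5576) = 0.6420
Qq-172: 64.2%, Qq-174: 35.8%.

64.2%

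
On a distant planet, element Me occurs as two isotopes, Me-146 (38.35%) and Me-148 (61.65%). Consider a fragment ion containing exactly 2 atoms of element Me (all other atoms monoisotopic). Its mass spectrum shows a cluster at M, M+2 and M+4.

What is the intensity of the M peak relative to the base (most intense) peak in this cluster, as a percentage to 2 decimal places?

31.10%

Binomial terms of (0.3835 + 0.6165)^2: M 0.1471, M+2 0.4729, M+4 0.3801 → M+2 is the base peak.
P(M+2) = C(2,1) × 0.3835^1 × 0.6165^1 = 2 × 0.3835 × 0.6165 = 0.472856 (base)
P(M) = C(2,0) × 0.3835^2 × 0.6165^0 = 1 × 0.14707225 × 1.0000 = 0.147072
Relative intensity = 0.147072 / 0.472856 × 100 = 31.10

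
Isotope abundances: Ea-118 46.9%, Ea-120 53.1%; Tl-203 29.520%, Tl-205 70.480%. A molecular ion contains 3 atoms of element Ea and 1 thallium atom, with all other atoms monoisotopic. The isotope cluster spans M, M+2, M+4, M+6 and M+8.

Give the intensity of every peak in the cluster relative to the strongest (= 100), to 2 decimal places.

8.36 : 48.38 : 100.00 : 88.94 : 28.98

Element Ea pattern (n=3): 0.10316171 : 0.35039787 : 0.39671913 : 0.14972129
Thallium pattern (n=1): 0.2952 : 0.7048
Convolve the two distributions (both contribute in 2-u steps):
  M: 0.10316171×0.2952 = 0.030453
  M+2: 0.10316171×0.7048 + 0.35039787×0.2952 = 0.176146
  M+4: 0.35039787×0.7048 + 0.39671913×0.2952 = 0.364072
  M+6: 0.39671913×0.7048 + 0.14972129×0.2952 = 0.323805
  M+8: 0.14972129×0.7048 = 0.105524
Scale to base peak (0.364072) = 100: 8.36 : 48.38 : 100.00 : 88.94 : 28.98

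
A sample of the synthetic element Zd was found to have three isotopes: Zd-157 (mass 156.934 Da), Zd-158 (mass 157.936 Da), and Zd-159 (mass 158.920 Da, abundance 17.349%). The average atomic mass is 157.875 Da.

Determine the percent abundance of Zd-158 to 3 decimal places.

The remaining 82.651% is split between Zd-157 (fraction x) and Zd-158 (fraction 0.82651 − x).
Substituting: 156.934x + 157.936(0.82651 − x) = 130.3039692
(156.934 − 157.936)x = -0.23171416  ⇒  x = 0.23125, y = 0.59526
Zd-157: 23.125%, Zd-158: 59.526%.

59.526%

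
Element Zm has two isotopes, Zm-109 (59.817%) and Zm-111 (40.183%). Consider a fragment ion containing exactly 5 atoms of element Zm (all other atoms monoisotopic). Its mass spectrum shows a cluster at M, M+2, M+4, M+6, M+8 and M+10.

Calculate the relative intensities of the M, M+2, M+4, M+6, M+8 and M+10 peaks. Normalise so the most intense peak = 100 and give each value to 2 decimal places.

22.16 : 74.43 : 100.00 : 67.18 : 22.56 : 3.03

Each Zm atom is independently Zm-109 (p = 0.59817) or Zm-111 (q = 0.40183); the cluster is the binomial expansion (p + q)^5.
P(M) = 0.59817^5 = 0.076581
P(M+2) = 5 × 0.59817^4 × 0.40183^1 = 0.257224
P(M+4) = 10 × 0.59817^3 × 0.40183^2 = 0.345588
P(M+6) = 10 × 0.59817^2 × 0.40183^3 = 0.232154
P(M+8) = 5 × 0.59817^1 × 0.40183^4 = 0.077977
P(M+10) = 0.40183^5 = 0.010476
The M+4 peak is largest (0.345588); scaling to 100 gives 22.16 : 74.43 : 100.00 : 67.18 : 22.56 : 3.03.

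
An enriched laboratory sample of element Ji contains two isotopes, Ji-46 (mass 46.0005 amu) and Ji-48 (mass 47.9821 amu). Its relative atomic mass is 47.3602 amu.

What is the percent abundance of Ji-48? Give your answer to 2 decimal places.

With x = fraction of Ji-46 (so Ji-48 is 1 − x):
46.0005·x + 47.9821·(1 − x) = 47.3602
(46.0005 − 47.9821)·x = 47.3602 − 47.9821
x = -0.6219 / -1.9816 = 0.31384 → 31.38% Ji-46, 68.62% Ji-48.

68.62%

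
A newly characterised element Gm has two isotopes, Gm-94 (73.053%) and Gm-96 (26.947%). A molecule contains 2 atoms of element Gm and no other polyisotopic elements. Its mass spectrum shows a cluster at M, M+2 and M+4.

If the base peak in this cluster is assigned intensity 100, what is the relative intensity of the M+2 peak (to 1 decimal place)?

(0.73053 + 0.26947)^2 gives M 0.5337, M+2 0.3937, M+4 0.0726; the largest is M.
P(M) = C(2,0) × 0.73053^2 × 0.26947^0 = 1 × 0.53367408 × 1.0000 = 0.533674 (base)
P(M+2) = C(2,1) × 0.73053^1 × 0.26947^1 = 2 × 0.73053 × 0.26947 = 0.393712
Relative intensity = 0.393712 / 0.533674 × 100 = 73.8

73.8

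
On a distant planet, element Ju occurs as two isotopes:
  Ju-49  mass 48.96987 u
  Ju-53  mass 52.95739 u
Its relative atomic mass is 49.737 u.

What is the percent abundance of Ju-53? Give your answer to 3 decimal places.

19.238%

Let x be the fractional abundance of Ju-49; then Ju-53 has abundance 1 − x.
48.96987·x + 52.95739·(1 − x) = 49.737
(48.96987 − 52.95739)·x = 49.737 − 52.95739
x = -3.22039 / -3.98752 = 0.80762 → 80.762% Ju-49, 19.238% Ju-53.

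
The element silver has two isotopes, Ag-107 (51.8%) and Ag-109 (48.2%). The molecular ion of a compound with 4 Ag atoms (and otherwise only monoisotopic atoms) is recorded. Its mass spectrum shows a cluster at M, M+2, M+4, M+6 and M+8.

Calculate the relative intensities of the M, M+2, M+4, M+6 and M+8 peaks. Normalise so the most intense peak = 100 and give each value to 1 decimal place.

Expanding (0.518 + 0.482)^4:
P(M) = 0.518^4 = 0.071998
P(M+2) = 4 × 0.518^3 × 0.482^1 = 0.267976
P(M+4) = 6 × 0.518^2 × 0.482^2 = 0.374029
P(M+6) = 4 × 0.518^1 × 0.482^3 = 0.232023
P(M+8) = 0.482^4 = 0.053974
The M+4 peak is largest (0.374029); scaling to 100 gives 19.2 : 71.6 : 100.0 : 62.0 : 14.4.

19.2 : 71.6 : 100.0 : 62.0 : 14.4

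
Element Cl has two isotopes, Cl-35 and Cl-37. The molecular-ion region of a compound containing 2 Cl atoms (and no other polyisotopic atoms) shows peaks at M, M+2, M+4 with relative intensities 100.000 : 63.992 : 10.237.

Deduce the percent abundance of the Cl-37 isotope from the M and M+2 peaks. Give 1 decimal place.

24.2%

Let p = fractional abundance of Cl-35. I(M+2)/I(M) = [C(2,1)·p^1·(1−p)] / p^2 = 2·(1−p)/p = 63.992/100.000 = 0.6399
(1−p)/p = 0.6399/2 = 0.3200  ⇒  p = 1/(1 + 0.3200) = 0.7576
Cl-35: 75.8%, Cl-37: 24.2%.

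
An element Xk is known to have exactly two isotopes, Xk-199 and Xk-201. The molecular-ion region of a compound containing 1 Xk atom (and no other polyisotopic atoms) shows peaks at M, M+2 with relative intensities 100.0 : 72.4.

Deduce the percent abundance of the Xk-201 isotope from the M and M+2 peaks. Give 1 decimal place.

Write p for the Xk-199 fraction. I(M+2)/I(M) = [C(1,1)·p^0·(1−p)] / p^1 = 1·(1−p)/p = 72.4/100.0 = 0.7240
(1−p)/p = 0.7240/1 = 0.7240  ⇒  p = 1/(1 + 0.7240) = 0.5800
Xk-199: 58.0%, Xk-201: 42.0%.

42.0%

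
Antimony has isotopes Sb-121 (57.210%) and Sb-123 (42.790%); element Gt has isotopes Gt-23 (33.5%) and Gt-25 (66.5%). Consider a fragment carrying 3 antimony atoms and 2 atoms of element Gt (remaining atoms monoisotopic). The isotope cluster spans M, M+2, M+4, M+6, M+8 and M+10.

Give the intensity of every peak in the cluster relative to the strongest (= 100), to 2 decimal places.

Antimony pattern (n=3): 0.18724742 : 0.42015297 : 0.3142518 : 0.07834781
Element Gt pattern (n=2): 0.112225 : 0.44555 : 0.442225
Convolve the two distributions (both contribute in 2-u steps):
  M: 0.18724742×0.112225 = 0.021014
  M+2: 0.18724742×0.44555 + 0.42015297×0.112225 = 0.130580
  M+4: 0.18724742×0.442225 + 0.42015297×0.44555 + 0.3142518×0.112225 = 0.305272
  M+6: 0.42015297×0.442225 + 0.3142518×0.44555 + 0.07834781×0.112225 = 0.334610
  M+8: 0.3142518×0.442225 + 0.07834781×0.44555 = 0.173878
  M+10: 0.07834781×0.442225 = 0.034647
Scale to base peak (0.334610) = 100: 6.28 : 39.02 : 91.23 : 100.00 : 51.96 : 10.35

6.28 : 39.02 : 91.23 : 100.00 : 51.96 : 10.35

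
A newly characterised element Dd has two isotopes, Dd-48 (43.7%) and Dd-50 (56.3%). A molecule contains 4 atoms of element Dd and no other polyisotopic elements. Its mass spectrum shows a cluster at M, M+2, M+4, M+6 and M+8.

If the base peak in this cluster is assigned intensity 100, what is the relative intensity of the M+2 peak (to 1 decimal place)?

Term probabilities: M 0.0365, M+2 0.1879, M+4 0.3632, M+6 0.3119, M+8 0.1005. Base peak = M+4.
P(M+4) = C(4,2) × 0.437^2 × 0.563^2 = 6 × 0.190969 × 0.316969 = 0.363188 (base)
P(M+2) = C(4,1) × 0.437^3 × 0.563^1 = 4 × 0.08345345 × 0.5630 = 0.187937
Relative intensity = 0.187937 / 0.363188 × 100 = 51.7

51.7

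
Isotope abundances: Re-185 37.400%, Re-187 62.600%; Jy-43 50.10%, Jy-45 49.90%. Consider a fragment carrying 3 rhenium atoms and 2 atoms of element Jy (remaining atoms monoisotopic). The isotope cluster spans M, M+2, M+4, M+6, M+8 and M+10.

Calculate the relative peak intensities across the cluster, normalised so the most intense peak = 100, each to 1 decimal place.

Rhenium pattern (n=3): 0.05231362 : 0.26268713 : 0.43968487 : 0.24531438
Element Jy pattern (n=2): 0.251001 : 0.499998 : 0.249001
Convolve the two distributions (both contribute in 2-u steps):
  M: 0.05231362×0.251001 = 0.013131
  M+2: 0.05231362×0.499998 + 0.26268713×0.251001 = 0.092091
  M+4: 0.05231362×0.249001 + 0.26268713×0.499998 + 0.43968487×0.251001 = 0.254731
  M+6: 0.26268713×0.249001 + 0.43968487×0.499998 + 0.24531438×0.251001 = 0.346825
  M+8: 0.43968487×0.249001 + 0.24531438×0.499998 = 0.232139
  M+10: 0.24531438×0.249001 = 0.061084
Scale to base peak (0.346825) = 100: 3.8 : 26.6 : 73.4 : 100.0 : 66.9 : 17.6

3.8 : 26.6 : 73.4 : 100.0 : 66.9 : 17.6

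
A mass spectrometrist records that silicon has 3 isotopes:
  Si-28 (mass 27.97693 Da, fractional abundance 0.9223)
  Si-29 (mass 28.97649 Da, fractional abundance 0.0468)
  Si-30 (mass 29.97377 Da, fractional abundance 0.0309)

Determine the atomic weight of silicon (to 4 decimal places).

Average mass = Σ (abundance × isotope mass) = 0.9223 × 27.97693 + 0.0468 × 28.97649 + 0.0309 × 29.97377
= 25.803123 + 1.356100 + 0.926189 = 28.085412 Da

28.0854 Da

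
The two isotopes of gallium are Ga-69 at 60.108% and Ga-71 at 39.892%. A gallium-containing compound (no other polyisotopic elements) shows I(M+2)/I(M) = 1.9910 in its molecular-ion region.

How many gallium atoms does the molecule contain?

With n Ga atoms, P(M+2)/P(M) = C(n,1)·p^(n−1)q / p^n = n·q/p = n · 0.39892/0.60108.
n = 1.9910 × 0.60108/0.39892 = 3.00 ≈ 3

3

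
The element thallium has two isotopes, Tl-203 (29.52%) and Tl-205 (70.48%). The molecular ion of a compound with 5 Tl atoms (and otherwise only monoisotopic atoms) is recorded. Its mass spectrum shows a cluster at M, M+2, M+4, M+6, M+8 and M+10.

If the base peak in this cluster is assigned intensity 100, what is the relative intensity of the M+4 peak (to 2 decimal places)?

Term probabilities: M 0.0022, M+2 0.0268, M+4 0.1278, M+6 0.3051, M+8 0.3642, M+10 0.1739. Base peak = M+8.
P(M+8) = C(5,4) × 0.2952^1 × 0.7048^4 = 5 × 0.2952 × 0.24675365 = 0.364208 (base)
P(M+4) = C(5,2) × 0.2952^3 × 0.7048^2 = 10 × 0.02572463 × 0.49674304 = 0.127785
Relative intensity = 0.127785 / 0.364208 × 100 = 35.09

35.09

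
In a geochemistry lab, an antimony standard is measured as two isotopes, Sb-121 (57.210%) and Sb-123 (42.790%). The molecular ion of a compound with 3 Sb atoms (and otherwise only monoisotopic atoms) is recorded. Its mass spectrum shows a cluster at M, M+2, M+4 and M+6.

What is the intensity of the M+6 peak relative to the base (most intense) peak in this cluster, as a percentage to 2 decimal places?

18.65%

Term probabilities: M 0.1872, M+2 0.4202, M+4 0.3143, M+6 0.0783. Base peak = M+2.
P(M+2) = C(3,1) × 0.57210^2 × 0.42790^1 = 3 × 0.32729841 × 0.4279 = 0.420153 (base)
P(M+6) = C(3,3) × 0.57210^0 × 0.42790^3 = 1 × 1.0000 × 0.07834781 = 0.078348
Relative intensity = 0.078348 / 0.420153 × 100 = 18.65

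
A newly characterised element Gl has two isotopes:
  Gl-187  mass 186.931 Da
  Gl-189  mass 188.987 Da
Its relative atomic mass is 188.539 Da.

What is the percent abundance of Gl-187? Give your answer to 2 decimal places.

Let x be the fractional abundance of Gl-187; then Gl-189 has abundance 1 − x.
186.931·x + 188.987·(1 − x) = 188.539
(186.931 − 188.987)·x = 188.539 − 188.987
x = -0.448 / -2.056 = 0.21790 → 21.79% Gl-187, 78.21% Gl-189.

21.79%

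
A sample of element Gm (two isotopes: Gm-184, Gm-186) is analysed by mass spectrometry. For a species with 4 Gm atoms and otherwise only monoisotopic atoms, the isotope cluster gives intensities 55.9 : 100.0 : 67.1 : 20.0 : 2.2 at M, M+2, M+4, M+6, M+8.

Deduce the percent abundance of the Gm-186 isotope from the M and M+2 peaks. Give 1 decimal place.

Let p = fractional abundance of Gm-184. I(M+2)/I(M) = [C(4,1)·p^3·(1−p)] / p^4 = 4·(1−p)/p = 100.0/55.9 = 1.7889
(1−p)/p = 1.7889/4 = 0.4472  ⇒  p = 1/(1 + 0.4472) = 0.6910
Gm-184: 69.1%, Gm-186: 30.9%.

30.9%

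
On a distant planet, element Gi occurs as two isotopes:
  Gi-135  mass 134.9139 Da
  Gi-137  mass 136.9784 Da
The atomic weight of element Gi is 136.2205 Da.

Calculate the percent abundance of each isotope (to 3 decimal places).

Let x be the fractional abundance of Gi-135; then Gi-137 has abundance 1 − x.
134.9139·x + 136.9784·(1 − x) = 136.2205
(134.9139 − 136.9784)·x = 136.2205 − 136.9784
x = -0.7579 / -2.0645 = 0.36711 → 36.711% Gi-135, 63.289% Gi-137.

Gi-135: 36.711%, Gi-137: 63.289%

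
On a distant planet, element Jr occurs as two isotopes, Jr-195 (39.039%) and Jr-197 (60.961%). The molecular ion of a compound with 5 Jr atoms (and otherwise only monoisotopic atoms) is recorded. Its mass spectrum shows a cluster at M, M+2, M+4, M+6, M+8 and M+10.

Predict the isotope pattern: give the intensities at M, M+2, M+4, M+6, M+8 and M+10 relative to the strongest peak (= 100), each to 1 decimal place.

Expanding (0.39039 + 0.60961)^5:
P(M) = 0.39039^5 = 0.009068
P(M+2) = 5 × 0.39039^4 × 0.60961^1 = 0.070797
P(M+4) = 10 × 0.39039^3 × 0.60961^2 = 0.221106
P(M+6) = 10 × 0.39039^2 × 0.60961^3 = 0.345266
P(M+8) = 5 × 0.39039^1 × 0.60961^4 = 0.269573
P(M+10) = 0.60961^5 = 0.084190
The M+6 peak is largest (0.345266); scaling to 100 gives 2.6 : 20.5 : 64.0 : 100.0 : 78.1 : 24.4.

2.6 : 20.5 : 64.0 : 100.0 : 78.1 : 24.4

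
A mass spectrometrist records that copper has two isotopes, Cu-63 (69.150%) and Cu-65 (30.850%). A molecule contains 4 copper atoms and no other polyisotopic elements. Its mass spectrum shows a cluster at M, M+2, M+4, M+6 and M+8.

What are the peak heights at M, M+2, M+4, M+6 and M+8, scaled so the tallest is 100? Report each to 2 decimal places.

56.04 : 100.00 : 66.92 : 19.90 : 2.22

Expanding (0.69150 + 0.30850)^4:
P(M) = 0.69150^4 = 0.228649
P(M+2) = 4 × 0.69150^3 × 0.30850^1 = 0.408030
P(M+4) = 6 × 0.69150^2 × 0.30850^2 = 0.273052
P(M+6) = 4 × 0.69150^1 × 0.30850^3 = 0.081212
P(M+8) = 0.30850^4 = 0.009058
The M+2 peak is largest (0.408030); scaling to 100 gives 56.04 : 100.00 : 66.92 : 19.90 : 2.22.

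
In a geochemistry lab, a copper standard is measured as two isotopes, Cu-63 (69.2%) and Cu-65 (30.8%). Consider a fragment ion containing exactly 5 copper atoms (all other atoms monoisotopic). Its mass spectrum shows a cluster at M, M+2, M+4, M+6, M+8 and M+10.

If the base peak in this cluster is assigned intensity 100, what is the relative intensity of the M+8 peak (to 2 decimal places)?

8.82

Term probabilities: M 0.1587, M+2 0.3531, M+4 0.3144, M+6 0.1399, M+8 0.0311, M+10 0.0028. Base peak = M+2.
P(M+2) = C(5,1) × 0.692^4 × 0.308^1 = 5 × 0.22931073 × 0.3080 = 0.353139 (base)
P(M+8) = C(5,4) × 0.692^1 × 0.308^4 = 5 × 0.6920 × 0.00899918 = 0.031137
Relative intensity = 0.031137 / 0.353139 × 100 = 8.82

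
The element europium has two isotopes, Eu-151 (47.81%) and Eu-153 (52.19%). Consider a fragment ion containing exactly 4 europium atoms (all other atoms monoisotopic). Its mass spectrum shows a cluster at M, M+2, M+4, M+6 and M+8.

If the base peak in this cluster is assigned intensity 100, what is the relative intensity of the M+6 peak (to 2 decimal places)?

Term probabilities: M 0.0522, M+2 0.2281, M+4 0.3736, M+6 0.2719, M+8 0.0742. Base peak = M+4.
P(M+4) = C(4,2) × 0.4781^2 × 0.5219^2 = 6 × 0.22857961 × 0.27237961 = 0.373563 (base)
P(M+6) = C(4,3) × 0.4781^1 × 0.5219^3 = 4 × 0.4781 × 0.14215492 = 0.271857
Relative intensity = 0.271857 / 0.373563 × 100 = 72.77

72.77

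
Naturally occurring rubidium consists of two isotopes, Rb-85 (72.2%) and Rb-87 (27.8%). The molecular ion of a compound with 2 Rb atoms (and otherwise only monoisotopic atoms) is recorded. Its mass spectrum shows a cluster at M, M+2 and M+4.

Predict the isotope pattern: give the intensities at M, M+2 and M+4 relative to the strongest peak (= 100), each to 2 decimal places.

The 2 Rb atoms are independent, so intensities follow the terms of (0.722 + 0.278)^2.
P(M) = 0.722^2 = 0.521284
P(M+2) = 2 × 0.722^1 × 0.278^1 = 0.401432
P(M+4) = 0.278^2 = 0.077284
The M peak is largest (0.521284); scaling to 100 gives 100.00 : 77.01 : 14.83.

100.00 : 77.01 : 14.83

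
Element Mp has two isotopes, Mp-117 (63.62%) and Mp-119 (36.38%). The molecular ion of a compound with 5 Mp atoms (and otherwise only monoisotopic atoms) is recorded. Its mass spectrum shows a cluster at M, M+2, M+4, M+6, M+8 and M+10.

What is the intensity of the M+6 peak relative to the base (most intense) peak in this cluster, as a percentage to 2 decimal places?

Binomial terms of (0.6362 + 0.3638)^5: M 0.1042, M+2 0.2980, M+4 0.3408, M+6 0.1949, M+8 0.0557, M+10 0.0064 → M+4 is the base peak.
P(M+4) = C(5,2) × 0.6362^3 × 0.3638^2 = 10 × 0.25750223 × 0.13235044 = 0.340805 (base)
P(M+6) = C(5,3) × 0.6362^2 × 0.3638^3 = 10 × 0.40475044 × 0.04814909 = 0.194884
Relative intensity = 0.194884 / 0.340805 × 100 = 57.18

57.18%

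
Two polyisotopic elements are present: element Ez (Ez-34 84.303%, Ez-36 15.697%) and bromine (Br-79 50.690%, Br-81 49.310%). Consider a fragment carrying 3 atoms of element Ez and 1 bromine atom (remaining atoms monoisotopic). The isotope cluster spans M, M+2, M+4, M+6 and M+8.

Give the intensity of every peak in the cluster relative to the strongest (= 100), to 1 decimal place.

Element Ez pattern (n=3): 0.59914107 : 0.33467554 : 0.06231572 : 0.00386768
Bromine pattern (n=1): 0.5069 : 0.4931
Convolve the two distributions (both contribute in 2-u steps):
  M: 0.59914107×0.5069 = 0.303705
  M+2: 0.59914107×0.4931 + 0.33467554×0.5069 = 0.465083
  M+4: 0.33467554×0.4931 + 0.06231572×0.5069 = 0.196616
  M+6: 0.06231572×0.4931 + 0.00386768×0.5069 = 0.032688
  M+8: 0.00386768×0.4931 = 0.001907
Scale to base peak (0.465083) = 100: 65.3 : 100.0 : 42.3 : 7.0 : 0.4

65.3 : 100.0 : 42.3 : 7.0 : 0.4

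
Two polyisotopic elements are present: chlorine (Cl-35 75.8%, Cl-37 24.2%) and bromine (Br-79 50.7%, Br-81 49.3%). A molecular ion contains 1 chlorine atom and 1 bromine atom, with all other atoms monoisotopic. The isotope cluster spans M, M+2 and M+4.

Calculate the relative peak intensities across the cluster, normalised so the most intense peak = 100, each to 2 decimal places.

Chlorine pattern (n=1): 0.7580 : 0.2420
Bromine pattern (n=1): 0.5070 : 0.4930
Convolve the two distributions (both contribute in 2-u steps):
  M: 0.7580×0.5070 = 0.384306
  M+2: 0.7580×0.4930 + 0.2420×0.5070 = 0.496388
  M+4: 0.2420×0.4930 = 0.119306
Scale to base peak (0.496388) = 100: 77.42 : 100.00 : 24.03

77.42 : 100.00 : 24.03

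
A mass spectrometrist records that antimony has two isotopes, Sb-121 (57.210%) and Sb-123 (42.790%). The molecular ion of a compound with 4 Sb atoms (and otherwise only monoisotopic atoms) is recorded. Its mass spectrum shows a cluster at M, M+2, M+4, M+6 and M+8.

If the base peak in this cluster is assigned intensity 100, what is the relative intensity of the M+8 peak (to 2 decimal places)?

(0.57210 + 0.42790)^4 gives M 0.1071, M+2 0.3205, M+4 0.3596, M+6 0.1793, M+8 0.0335; the largest is M+4.
P(M+4) = C(4,2) × 0.57210^2 × 0.42790^2 = 6 × 0.32729841 × 0.18309841 = 0.359567 (base)
P(M+8) = C(4,4) × 0.57210^0 × 0.42790^4 = 1 × 1.0000 × 0.03352503 = 0.033525
Relative intensity = 0.033525 / 0.359567 × 100 = 9.32

9.32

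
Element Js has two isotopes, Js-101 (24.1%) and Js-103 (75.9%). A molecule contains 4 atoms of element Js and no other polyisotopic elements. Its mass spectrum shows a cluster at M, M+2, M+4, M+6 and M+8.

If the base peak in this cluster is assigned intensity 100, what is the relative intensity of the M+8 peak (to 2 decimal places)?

(0.241 + 0.759)^4 gives M 0.0034, M+2 0.0425, M+4 0.2008, M+6 0.4215, M+8 0.3319; the largest is M+6.
P(M+6) = C(4,3) × 0.241^1 × 0.759^3 = 4 × 0.2410 × 0.43724548 = 0.421505 (base)
P(M+8) = C(4,4) × 0.241^0 × 0.759^4 = 1 × 1.0000 × 0.33186932 = 0.331869
Relative intensity = 0.331869 / 0.421505 × 100 = 78.73

78.73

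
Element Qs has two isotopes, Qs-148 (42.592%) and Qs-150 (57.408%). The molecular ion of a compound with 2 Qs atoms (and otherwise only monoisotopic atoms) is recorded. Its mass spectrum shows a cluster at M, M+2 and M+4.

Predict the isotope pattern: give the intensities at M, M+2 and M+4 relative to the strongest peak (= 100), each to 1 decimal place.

37.1 : 100.0 : 67.4

Expanding (0.42592 + 0.57408)^2:
P(M) = 0.42592^2 = 0.181408
P(M+2) = 2 × 0.42592^1 × 0.57408^1 = 0.489024
P(M+4) = 0.57408^2 = 0.329568
The M+2 peak is largest (0.489024); scaling to 100 gives 37.1 : 100.0 : 67.4.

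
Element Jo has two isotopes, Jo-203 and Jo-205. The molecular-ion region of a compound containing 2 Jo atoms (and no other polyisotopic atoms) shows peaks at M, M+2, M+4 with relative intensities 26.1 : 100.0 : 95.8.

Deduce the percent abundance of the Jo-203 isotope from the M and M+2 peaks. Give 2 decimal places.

34.30%

Let p = fractional abundance of Jo-203. I(M+2)/I(M) = [C(2,1)·p^1·(1−p)] / p^2 = 2·(1−p)/p = 100.0/26.1 = 3.8314
(1−p)/p = 3.8314/2 = 1.9157  ⇒  p = 1/(1 + 1.9157) = 0.3430
Jo-203: 34.30%, Jo-205: 65.70%.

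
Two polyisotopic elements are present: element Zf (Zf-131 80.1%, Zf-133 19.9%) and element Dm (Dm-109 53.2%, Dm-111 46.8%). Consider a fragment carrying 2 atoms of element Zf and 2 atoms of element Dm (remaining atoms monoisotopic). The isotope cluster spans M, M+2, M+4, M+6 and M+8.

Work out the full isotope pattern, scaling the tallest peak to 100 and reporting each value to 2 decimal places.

44.32 : 100.00 : 75.78 : 21.86 : 2.12

Element Zf pattern (n=2): 0.641601 : 0.318798 : 0.039601
Element Dm pattern (n=2): 0.283024 : 0.497952 : 0.219024
Convolve the two distributions (both contribute in 2-u steps):
  M: 0.641601×0.283024 = 0.181588
  M+2: 0.641601×0.497952 + 0.318798×0.283024 = 0.409714
  M+4: 0.641601×0.219024 + 0.318798×0.497952 + 0.039601×0.283024 = 0.310480
  M+6: 0.318798×0.219024 + 0.039601×0.497952 = 0.089544
  M+8: 0.039601×0.219024 = 0.008674
Scale to base peak (0.409714) = 100: 44.32 : 100.00 : 75.78 : 21.86 : 2.12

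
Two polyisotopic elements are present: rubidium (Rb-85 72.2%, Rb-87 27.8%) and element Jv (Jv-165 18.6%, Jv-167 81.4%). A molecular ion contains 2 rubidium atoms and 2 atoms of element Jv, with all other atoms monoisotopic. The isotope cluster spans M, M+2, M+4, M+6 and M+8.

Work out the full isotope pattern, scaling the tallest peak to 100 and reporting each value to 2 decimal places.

Rubidium pattern (n=2): 0.521284 : 0.401432 : 0.077284
Element Jv pattern (n=2): 0.034596 : 0.302808 : 0.662596
Convolve the two distributions (both contribute in 2-u steps):
  M: 0.521284×0.034596 = 0.018034
  M+2: 0.521284×0.302808 + 0.401432×0.034596 = 0.171737
  M+4: 0.521284×0.662596 + 0.401432×0.302808 + 0.077284×0.034596 = 0.469631
  M+6: 0.401432×0.662596 + 0.077284×0.302808 = 0.289389
  M+8: 0.077284×0.662596 = 0.051208
Scale to base peak (0.469631) = 100: 3.84 : 36.57 : 100.00 : 61.62 : 10.90

3.84 : 36.57 : 100.00 : 61.62 : 10.90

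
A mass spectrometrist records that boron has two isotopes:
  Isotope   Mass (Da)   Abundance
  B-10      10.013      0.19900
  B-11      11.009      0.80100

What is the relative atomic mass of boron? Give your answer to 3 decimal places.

10.811 Da

Weight each isotope mass by its fractional abundance: 0.19900 × 10.013 + 0.80100 × 11.009
= 1.9926 + 8.8182 = 10.8108 Da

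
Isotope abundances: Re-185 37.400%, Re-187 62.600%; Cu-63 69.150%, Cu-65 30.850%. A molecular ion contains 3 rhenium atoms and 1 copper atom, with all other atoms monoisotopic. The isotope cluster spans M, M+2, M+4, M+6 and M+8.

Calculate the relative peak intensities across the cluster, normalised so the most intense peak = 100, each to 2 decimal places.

9.39 : 51.36 : 100.00 : 79.28 : 19.65

Rhenium pattern (n=3): 0.05231362 : 0.26268713 : 0.43968487 : 0.24531438
Copper pattern (n=1): 0.6915 : 0.3085
Convolve the two distributions (both contribute in 2-u steps):
  M: 0.05231362×0.6915 = 0.036175
  M+2: 0.05231362×0.3085 + 0.26268713×0.6915 = 0.197787
  M+4: 0.26268713×0.3085 + 0.43968487×0.6915 = 0.385081
  M+6: 0.43968487×0.3085 + 0.24531438×0.6915 = 0.305278
  M+8: 0.24531438×0.3085 = 0.075679
Scale to base peak (0.385081) = 100: 9.39 : 51.36 : 100.00 : 79.28 : 19.65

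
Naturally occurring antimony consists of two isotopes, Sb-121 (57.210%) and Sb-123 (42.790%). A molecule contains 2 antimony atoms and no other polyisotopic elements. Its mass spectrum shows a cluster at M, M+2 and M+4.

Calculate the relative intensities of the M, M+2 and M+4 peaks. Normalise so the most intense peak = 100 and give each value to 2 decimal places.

66.85 : 100.00 : 37.40

The 2 Sb atoms are independent, so intensities follow the terms of (0.57210 + 0.42790)^2.
P(M) = 0.57210^2 = 0.327298
P(M+2) = 2 × 0.57210^1 × 0.42790^1 = 0.489603
P(M+4) = 0.42790^2 = 0.183098
The M+2 peak is largest (0.489603); scaling to 100 gives 66.85 : 100.00 : 37.40.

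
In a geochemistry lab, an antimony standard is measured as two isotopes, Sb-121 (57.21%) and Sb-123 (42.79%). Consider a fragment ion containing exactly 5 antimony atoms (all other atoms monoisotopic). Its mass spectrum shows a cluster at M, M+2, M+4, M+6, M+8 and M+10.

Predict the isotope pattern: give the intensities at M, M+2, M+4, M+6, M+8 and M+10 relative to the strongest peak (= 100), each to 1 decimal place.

17.9 : 66.8 : 100.0 : 74.8 : 28.0 : 4.2

Each Sb atom is independently Sb-121 (p = 0.5721) or Sb-123 (q = 0.4279); the cluster is the binomial expansion (p + q)^5.
P(M) = 0.5721^5 = 0.061286
P(M+2) = 5 × 0.5721^4 × 0.4279^1 = 0.229192
P(M+4) = 10 × 0.5721^3 × 0.4279^2 = 0.342847
P(M+6) = 10 × 0.5721^2 × 0.4279^3 = 0.256431
P(M+8) = 5 × 0.5721^1 × 0.4279^4 = 0.095898
P(M+10) = 0.4279^5 = 0.014345
The M+4 peak is largest (0.342847); scaling to 100 gives 17.9 : 66.8 : 100.0 : 74.8 : 28.0 : 4.2.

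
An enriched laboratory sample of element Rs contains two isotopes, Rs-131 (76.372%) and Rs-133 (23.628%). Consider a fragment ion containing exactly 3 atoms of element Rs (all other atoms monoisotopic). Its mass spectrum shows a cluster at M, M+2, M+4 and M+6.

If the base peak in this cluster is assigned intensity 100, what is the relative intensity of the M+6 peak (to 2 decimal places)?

2.96

(0.76372 + 0.23628)^3 gives M 0.4455, M+2 0.4134, M+4 0.1279, M+6 0.0132; the largest is M.
P(M) = C(3,0) × 0.76372^3 × 0.23628^0 = 1 × 0.44545362 × 1.0000 = 0.445454 (base)
P(M+6) = C(3,3) × 0.76372^0 × 0.23628^3 = 1 × 1.0000 × 0.0131911 = 0.013191
Relative intensity = 0.013191 / 0.445454 × 100 = 2.96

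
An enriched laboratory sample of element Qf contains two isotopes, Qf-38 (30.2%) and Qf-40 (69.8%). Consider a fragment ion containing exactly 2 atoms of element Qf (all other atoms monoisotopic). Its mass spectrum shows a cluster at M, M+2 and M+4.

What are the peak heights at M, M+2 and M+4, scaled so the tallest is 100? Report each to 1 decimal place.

18.7 : 86.5 : 100.0

Expanding (0.302 + 0.698)^2:
P(M) = 0.302^2 = 0.091204
P(M+2) = 2 × 0.302^1 × 0.698^1 = 0.421592
P(M+4) = 0.698^2 = 0.487204
The M+4 peak is largest (0.487204); scaling to 100 gives 18.7 : 86.5 : 100.0.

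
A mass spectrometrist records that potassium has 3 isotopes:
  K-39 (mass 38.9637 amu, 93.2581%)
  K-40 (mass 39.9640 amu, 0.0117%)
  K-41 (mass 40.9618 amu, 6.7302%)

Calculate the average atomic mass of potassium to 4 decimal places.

The abundance-weighted mean is 0.932581 × 38.9637 + 0.000117 × 39.9640 + 0.067302 × 40.9618
= 36.33681 + 0.00468 + 2.75681 = 39.09830 amu

39.0983 amu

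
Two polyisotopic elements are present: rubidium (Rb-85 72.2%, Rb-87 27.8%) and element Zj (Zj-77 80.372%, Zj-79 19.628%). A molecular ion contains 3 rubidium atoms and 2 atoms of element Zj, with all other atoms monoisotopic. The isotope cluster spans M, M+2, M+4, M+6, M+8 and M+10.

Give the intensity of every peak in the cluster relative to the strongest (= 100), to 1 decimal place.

Rubidium pattern (n=3): 0.37636705 : 0.43475086 : 0.16739714 : 0.02148495
Element Zj pattern (n=2): 0.64596584 : 0.31550832 : 0.03852584
Convolve the two distributions (both contribute in 2-u steps):
  M: 0.37636705×0.64596584 = 0.243120
  M+2: 0.37636705×0.31550832 + 0.43475086×0.64596584 = 0.399581
  M+4: 0.37636705×0.03852584 + 0.43475086×0.31550832 + 0.16739714×0.64596584 = 0.259800
  M+6: 0.43475086×0.03852584 + 0.16739714×0.31550832 + 0.02148495×0.64596584 = 0.083443
  M+8: 0.16739714×0.03852584 + 0.02148495×0.31550832 = 0.013228
  M+10: 0.02148495×0.03852584 = 0.000828
Scale to base peak (0.399581) = 100: 60.8 : 100.0 : 65.0 : 20.9 : 3.3 : 0.2

60.8 : 100.0 : 65.0 : 20.9 : 3.3 : 0.2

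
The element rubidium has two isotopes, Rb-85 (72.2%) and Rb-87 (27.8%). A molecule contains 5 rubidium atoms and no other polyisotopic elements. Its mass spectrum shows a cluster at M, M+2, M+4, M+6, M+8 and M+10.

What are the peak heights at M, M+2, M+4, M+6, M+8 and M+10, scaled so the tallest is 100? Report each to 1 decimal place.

The 5 Rb atoms are independent, so intensities follow the terms of (0.722 + 0.278)^5.
P(M) = 0.722^5 = 0.196194
P(M+2) = 5 × 0.722^4 × 0.278^1 = 0.377714
P(M+4) = 10 × 0.722^3 × 0.278^2 = 0.290872
P(M+6) = 10 × 0.722^2 × 0.278^3 = 0.111998
P(M+8) = 5 × 0.722^1 × 0.278^4 = 0.021562
P(M+10) = 0.278^5 = 0.001660
The M+2 peak is largest (0.377714); scaling to 100 gives 51.9 : 100.0 : 77.0 : 29.7 : 5.7 : 0.4.

51.9 : 100.0 : 77.0 : 29.7 : 5.7 : 0.4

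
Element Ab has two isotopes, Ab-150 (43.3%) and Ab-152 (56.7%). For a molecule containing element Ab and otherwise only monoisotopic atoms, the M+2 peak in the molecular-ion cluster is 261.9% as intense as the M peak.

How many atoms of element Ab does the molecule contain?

2

For n independent Ab atoms, I(M+2)/I(M) = n · (abundance Ab-152) / (abundance Ab-150) = n · 0.567/0.433.
n = 2.619 × 0.433/0.567 = 2.00 ≈ 2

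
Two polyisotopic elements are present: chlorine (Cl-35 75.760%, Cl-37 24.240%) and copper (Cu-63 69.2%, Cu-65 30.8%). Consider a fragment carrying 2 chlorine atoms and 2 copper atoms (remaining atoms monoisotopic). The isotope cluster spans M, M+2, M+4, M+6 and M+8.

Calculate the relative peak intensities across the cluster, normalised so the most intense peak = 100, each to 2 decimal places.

65.36 : 100.00 : 56.87 : 14.24 : 1.33

Chlorine pattern (n=2): 0.57395776 : 0.36728448 : 0.05875776
Copper pattern (n=2): 0.478864 : 0.426272 : 0.094864
Convolve the two distributions (both contribute in 2-u steps):
  M: 0.57395776×0.478864 = 0.274848
  M+2: 0.57395776×0.426272 + 0.36728448×0.478864 = 0.420541
  M+4: 0.57395776×0.094864 + 0.36728448×0.426272 + 0.05875776×0.478864 = 0.239148
  M+6: 0.36728448×0.094864 + 0.05875776×0.426272 = 0.059889
  M+8: 0.05875776×0.094864 = 0.005574
Scale to base peak (0.420541) = 100: 65.36 : 100.00 : 56.87 : 14.24 : 1.33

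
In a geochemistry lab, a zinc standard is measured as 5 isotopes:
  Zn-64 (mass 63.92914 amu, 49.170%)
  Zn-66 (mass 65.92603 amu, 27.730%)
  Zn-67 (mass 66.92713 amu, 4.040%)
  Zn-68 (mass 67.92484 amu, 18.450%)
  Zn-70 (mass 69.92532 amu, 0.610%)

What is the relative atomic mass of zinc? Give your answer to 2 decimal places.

65.38 amu

Average mass = Σ (abundance × isotope mass) = 0.49170 × 63.92914 + 0.27730 × 65.92603 + 0.04040 × 66.92713 + 0.18450 × 67.92484 + 0.00610 × 69.92532
= 31.433958 + 18.281288 + 2.703856 + 12.532133 + 0.426544 = 65.377779 amu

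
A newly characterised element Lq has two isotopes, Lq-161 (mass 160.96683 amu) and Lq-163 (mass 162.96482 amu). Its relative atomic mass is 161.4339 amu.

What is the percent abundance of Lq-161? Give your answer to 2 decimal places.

76.62%

Let x be the fractional abundance of Lq-161; then Lq-163 has abundance 1 − x.
160.96683·x + 162.96482·(1 − x) = 161.4339
(160.96683 − 162.96482)·x = 161.4339 − 162.96482
x = -1.53092 / -1.99799 = 0.76623 → 76.62% Lq-161, 23.38% Lq-163.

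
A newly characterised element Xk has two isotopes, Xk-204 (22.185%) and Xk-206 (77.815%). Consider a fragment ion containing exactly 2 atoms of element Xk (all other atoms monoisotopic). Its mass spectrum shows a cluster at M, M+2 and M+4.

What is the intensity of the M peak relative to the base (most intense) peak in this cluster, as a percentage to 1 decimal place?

8.1%

(0.22185 + 0.77815)^2 gives M 0.0492, M+2 0.3453, M+4 0.6055; the largest is M+4.
P(M+4) = C(2,2) × 0.22185^0 × 0.77815^2 = 1 × 1.0000 × 0.60551742 = 0.605517 (base)
P(M) = C(2,0) × 0.22185^2 × 0.77815^0 = 1 × 0.04921742 × 1.0000 = 0.049217
Relative intensity = 0.049217 / 0.605517 × 100 = 8.1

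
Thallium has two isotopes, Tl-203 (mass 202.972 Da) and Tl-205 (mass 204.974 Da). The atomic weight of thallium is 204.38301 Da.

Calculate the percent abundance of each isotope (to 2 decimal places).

Tl-203: 29.52%, Tl-205: 70.48%

With x = fraction of Tl-203 (so Tl-205 is 1 − x):
202.972·x + 204.974·(1 − x) = 204.38301
(202.972 − 204.974)·x = 204.38301 − 204.974
x = -0.59099 / -2.002 = 0.29520 → 29.52% Tl-203, 70.48% Tl-205.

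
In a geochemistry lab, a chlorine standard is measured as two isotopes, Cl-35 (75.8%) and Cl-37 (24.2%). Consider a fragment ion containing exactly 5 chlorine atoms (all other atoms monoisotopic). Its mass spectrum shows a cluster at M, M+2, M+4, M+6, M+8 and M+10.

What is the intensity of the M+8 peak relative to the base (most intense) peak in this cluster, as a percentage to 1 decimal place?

3.3%

(0.758 + 0.242)^5 gives M 0.2502, M+2 0.3994, M+4 0.2551, M+6 0.0814, M+8 0.0130, M+10 0.0008; the largest is M+2.
P(M+2) = C(5,1) × 0.758^4 × 0.242^1 = 5 × 0.33012379 × 0.2420 = 0.399450 (base)
P(M+8) = C(5,4) × 0.758^1 × 0.242^4 = 5 × 0.7580 × 0.00342974 = 0.012999
Relative intensity = 0.012999 / 0.399450 × 100 = 3.3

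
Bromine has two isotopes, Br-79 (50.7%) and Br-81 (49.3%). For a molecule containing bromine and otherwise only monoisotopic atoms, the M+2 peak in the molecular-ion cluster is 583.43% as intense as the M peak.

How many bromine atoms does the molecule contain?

6

The M+2/M ratio from n Br atoms is n · q/p = n · 0.493/0.507.
n = 5.8343 × 0.507/0.493 = 6.00 ≈ 6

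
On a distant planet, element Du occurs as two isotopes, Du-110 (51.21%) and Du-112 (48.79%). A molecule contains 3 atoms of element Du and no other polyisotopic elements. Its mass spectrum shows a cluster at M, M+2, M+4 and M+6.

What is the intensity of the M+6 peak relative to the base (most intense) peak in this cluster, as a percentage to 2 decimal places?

Term probabilities: M 0.1343, M+2 0.3839, M+4 0.3657, M+6 0.1161. Base peak = M+2.
P(M+2) = C(3,1) × 0.5121^2 × 0.4879^1 = 3 × 0.26224641 × 0.4879 = 0.383850 (base)
P(M+6) = C(3,3) × 0.5121^0 × 0.4879^3 = 1 × 1.0000 × 0.11614284 = 0.116143
Relative intensity = 0.116143 / 0.383850 × 100 = 30.26

30.26%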